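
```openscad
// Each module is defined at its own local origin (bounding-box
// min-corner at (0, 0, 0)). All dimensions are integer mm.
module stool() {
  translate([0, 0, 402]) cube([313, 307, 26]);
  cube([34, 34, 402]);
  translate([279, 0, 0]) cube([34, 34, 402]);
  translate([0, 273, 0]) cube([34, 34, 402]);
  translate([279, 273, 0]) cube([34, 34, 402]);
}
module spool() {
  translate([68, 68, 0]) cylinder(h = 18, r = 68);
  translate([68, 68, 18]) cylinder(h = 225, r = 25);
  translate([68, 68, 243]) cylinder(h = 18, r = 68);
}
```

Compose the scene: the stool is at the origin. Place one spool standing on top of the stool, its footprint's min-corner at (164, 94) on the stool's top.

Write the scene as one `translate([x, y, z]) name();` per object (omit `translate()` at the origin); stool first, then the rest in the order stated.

stool();
translate([164, 94, 428]) spool();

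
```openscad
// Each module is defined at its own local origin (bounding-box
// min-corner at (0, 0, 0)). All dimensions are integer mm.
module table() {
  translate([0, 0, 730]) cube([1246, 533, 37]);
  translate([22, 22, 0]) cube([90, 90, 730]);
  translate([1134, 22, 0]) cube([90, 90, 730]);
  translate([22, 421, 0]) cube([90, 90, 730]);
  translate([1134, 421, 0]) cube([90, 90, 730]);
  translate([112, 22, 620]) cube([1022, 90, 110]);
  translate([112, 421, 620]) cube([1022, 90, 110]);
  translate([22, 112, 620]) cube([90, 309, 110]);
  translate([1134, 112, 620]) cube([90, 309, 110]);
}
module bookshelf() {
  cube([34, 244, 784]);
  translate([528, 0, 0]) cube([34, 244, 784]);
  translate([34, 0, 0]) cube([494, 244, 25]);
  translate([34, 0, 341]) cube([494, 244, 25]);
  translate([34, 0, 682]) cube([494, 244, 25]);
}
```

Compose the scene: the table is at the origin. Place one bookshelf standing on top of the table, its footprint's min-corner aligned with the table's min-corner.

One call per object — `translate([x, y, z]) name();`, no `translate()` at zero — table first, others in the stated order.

table();
translate([0, 0, 767]) bookshelf();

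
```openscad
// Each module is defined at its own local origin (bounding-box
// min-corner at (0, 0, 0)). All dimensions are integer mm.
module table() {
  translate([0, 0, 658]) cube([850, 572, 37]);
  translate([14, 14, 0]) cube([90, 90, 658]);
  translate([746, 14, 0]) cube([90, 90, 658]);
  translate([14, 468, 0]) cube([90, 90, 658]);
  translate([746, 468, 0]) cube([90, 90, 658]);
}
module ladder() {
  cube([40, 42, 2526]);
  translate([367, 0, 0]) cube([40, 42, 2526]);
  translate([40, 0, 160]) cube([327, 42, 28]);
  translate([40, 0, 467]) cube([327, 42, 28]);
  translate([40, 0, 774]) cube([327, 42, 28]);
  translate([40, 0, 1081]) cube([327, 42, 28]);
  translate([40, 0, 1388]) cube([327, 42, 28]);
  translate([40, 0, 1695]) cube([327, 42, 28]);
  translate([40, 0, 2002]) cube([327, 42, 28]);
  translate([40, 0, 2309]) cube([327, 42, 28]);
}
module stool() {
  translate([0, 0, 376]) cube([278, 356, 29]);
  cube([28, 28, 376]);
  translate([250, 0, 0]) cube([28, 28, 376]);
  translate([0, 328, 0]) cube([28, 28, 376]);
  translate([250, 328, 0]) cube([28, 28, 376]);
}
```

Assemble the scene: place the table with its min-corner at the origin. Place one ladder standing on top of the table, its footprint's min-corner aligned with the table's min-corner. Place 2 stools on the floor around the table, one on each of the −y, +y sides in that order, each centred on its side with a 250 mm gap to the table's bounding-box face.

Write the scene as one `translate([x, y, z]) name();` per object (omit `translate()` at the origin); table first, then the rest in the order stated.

table();
translate([0, 0, 695]) ladder();
translate([286, -606, 0]) stool();
translate([286, 822, 0]) stool();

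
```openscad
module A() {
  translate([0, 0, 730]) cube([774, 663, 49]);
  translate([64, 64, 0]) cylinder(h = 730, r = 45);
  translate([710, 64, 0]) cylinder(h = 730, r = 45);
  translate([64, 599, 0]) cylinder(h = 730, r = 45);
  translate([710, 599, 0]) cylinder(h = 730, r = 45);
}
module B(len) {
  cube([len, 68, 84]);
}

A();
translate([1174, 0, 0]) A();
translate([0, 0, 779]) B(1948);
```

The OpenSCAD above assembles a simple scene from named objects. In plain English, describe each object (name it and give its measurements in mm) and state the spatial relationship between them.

A is a rectangular dining table. The top is 774×663×49 mm with its upper surface at z = 779 mm. It stands on four round legs of 90 mm diameter, each leg's bounding box inset 19 mm from the nearest pair of top edges, running from the floor to the underside of the top.

B is a rectangular beam 1948 mm long (x), 68 mm deep (y), 84 mm thick (z).

The beam spans the tops of two tables placed 400 mm apart, resting at z = 779 mm.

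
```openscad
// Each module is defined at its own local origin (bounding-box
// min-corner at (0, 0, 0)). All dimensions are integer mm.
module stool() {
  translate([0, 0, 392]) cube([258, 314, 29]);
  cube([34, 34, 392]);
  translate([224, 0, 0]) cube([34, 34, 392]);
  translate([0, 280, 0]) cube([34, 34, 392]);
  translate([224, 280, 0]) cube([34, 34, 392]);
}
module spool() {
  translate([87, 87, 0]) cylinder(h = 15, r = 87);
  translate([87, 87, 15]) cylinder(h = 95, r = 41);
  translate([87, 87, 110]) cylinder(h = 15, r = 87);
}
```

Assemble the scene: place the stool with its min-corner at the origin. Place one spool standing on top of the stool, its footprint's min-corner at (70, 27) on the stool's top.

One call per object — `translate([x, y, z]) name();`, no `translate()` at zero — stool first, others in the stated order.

stool();
translate([70, 27, 421]) spool();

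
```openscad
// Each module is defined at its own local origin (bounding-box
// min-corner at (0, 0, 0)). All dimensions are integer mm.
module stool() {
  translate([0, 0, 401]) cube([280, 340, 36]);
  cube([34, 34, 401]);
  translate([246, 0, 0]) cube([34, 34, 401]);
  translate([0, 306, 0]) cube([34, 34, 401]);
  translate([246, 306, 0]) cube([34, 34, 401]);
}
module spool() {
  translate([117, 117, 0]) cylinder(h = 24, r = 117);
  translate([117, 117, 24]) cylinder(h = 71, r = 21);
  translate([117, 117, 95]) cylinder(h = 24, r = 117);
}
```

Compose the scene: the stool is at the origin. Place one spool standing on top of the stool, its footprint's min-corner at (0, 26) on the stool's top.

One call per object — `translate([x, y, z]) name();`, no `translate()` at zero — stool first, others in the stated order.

stool();
translate([0, 26, 437]) spool();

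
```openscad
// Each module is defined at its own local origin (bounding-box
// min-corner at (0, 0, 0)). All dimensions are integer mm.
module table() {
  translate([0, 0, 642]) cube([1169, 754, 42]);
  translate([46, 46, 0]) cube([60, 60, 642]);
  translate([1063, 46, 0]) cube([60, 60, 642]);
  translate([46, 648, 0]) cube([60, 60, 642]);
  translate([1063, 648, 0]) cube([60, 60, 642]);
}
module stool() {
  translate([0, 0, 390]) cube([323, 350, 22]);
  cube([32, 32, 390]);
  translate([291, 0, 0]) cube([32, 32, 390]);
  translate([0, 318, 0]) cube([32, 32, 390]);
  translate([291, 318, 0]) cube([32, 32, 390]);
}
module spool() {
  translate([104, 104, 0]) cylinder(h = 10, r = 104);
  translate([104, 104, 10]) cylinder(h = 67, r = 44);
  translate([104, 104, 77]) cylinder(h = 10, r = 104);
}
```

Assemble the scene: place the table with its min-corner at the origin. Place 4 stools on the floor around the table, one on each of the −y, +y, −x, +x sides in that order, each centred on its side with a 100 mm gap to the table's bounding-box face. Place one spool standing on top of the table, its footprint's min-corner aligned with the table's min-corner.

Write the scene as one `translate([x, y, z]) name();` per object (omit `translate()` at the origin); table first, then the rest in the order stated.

table();
translate([423, -450, 0]) stool();
translate([423, 854, 0]) stool();
translate([-423, 202, 0]) stool();
translate([1269, 202, 0]) stool();
translate([0, 0, 684]) spool();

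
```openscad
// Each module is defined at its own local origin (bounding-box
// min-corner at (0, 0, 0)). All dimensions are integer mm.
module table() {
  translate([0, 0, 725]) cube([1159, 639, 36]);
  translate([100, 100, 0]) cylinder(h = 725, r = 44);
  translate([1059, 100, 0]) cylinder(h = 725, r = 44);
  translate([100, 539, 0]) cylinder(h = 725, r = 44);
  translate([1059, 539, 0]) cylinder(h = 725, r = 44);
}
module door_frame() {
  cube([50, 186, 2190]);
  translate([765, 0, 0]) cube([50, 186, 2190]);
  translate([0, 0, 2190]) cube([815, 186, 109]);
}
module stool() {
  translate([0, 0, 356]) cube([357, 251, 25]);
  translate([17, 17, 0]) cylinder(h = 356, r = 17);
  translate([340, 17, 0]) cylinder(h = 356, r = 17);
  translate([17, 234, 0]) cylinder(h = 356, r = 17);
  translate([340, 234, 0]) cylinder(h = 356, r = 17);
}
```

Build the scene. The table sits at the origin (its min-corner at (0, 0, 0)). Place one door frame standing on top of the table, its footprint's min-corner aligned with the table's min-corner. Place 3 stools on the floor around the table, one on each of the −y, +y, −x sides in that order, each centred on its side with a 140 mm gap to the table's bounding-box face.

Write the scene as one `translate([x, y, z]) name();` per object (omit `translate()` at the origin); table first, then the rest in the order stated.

table();
translate([0, 0, 761]) door_frame();
translate([401, -391, 0]) stool();
translate([401, 779, 0]) stool();
translate([-497, 194, 0]) stool();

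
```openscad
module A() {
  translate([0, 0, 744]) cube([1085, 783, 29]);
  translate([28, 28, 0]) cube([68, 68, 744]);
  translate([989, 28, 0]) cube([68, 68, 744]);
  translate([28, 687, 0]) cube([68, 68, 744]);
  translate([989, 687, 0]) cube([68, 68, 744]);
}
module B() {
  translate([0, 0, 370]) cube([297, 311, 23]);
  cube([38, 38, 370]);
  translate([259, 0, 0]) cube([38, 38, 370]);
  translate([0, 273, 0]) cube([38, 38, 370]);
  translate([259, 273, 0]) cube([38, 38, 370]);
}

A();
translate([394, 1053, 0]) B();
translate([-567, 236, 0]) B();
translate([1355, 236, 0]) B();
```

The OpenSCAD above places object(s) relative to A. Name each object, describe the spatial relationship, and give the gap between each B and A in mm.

A is a table. B is a stool. Three stools sit around the table at the +y, −x, +x sides. The gap between each stool and the table is 270 mm.

Each stool's nearest face is 270 mm from the table's bounding box.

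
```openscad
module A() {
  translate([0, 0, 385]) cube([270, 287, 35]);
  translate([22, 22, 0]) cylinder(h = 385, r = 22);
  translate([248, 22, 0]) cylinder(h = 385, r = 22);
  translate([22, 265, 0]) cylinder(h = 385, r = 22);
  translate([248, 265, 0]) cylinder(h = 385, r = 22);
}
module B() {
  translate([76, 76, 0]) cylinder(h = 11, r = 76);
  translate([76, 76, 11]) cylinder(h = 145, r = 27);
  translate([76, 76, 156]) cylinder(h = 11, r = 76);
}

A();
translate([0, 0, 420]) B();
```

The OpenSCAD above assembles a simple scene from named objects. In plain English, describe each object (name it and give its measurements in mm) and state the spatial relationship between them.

A is a simple wooden stool: a rectangular seat 270 mm (x) by 287 mm (y), 35 mm thick, top face at z = 420 mm, on four round legs, each 44 mm in diameter. The legs rest on z = 0, each leg's axis is inset half a diameter from the nearest pair of seat edges (so the leg's bounding box is flush with the corner).

B is a spool: two coaxial disc flanges of radius 76 mm and thickness 11 mm, joined by a core cylinder of radius 27 mm and height 145 mm. The lower flange rests on z = 0 and the three cylinders share a vertical axis.

The spool is on top of the stool.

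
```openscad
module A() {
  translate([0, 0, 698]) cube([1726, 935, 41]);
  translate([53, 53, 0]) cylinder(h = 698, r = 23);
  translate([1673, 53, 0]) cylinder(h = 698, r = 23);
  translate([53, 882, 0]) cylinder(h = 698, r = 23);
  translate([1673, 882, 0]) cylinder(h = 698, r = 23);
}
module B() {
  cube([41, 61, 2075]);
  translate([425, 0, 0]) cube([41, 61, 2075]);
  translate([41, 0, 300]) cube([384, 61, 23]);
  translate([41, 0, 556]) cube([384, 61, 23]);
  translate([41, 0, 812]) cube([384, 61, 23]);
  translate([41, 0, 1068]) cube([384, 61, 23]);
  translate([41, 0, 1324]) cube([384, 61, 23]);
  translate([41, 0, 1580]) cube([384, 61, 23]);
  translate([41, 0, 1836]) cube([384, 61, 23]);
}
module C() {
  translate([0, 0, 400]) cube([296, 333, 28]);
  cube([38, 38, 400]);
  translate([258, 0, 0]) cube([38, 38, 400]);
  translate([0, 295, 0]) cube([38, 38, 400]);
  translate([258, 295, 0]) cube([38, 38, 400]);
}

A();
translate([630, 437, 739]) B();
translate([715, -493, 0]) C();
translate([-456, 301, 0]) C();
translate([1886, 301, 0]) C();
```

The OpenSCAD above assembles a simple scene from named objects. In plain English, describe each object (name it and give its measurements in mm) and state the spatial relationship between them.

A is a rectangular dining table. The top is 1726×935×41 mm with its upper surface at z = 739 mm. It stands on four round legs of 46 mm diameter, each leg's bounding box inset 30 mm from the nearest pair of top edges, running from the floor to the underside of the top.

B is a wooden ladder with two side rails of 41×61 mm section and 2075 mm height, set 466 mm apart overall. Between them run 7 rectangular rungs (61 mm deep, 23 mm thick), front faces flush with the rails' −y face. The bottom of the first rung is 300 mm above the floor and each subsequent rung is 256 mm higher than the one below.

C is a four-legged stool. The seat is 296×333 mm, 28 mm thick, top at z = 428 mm. It stands on four square legs, each 38×38 mm in cross-section, from z = 0 to the seat underside, each flush with a corner of the seat.

The ladder is on top of the table, centred. Three stools sit around the table at the −y, −x, +x sides.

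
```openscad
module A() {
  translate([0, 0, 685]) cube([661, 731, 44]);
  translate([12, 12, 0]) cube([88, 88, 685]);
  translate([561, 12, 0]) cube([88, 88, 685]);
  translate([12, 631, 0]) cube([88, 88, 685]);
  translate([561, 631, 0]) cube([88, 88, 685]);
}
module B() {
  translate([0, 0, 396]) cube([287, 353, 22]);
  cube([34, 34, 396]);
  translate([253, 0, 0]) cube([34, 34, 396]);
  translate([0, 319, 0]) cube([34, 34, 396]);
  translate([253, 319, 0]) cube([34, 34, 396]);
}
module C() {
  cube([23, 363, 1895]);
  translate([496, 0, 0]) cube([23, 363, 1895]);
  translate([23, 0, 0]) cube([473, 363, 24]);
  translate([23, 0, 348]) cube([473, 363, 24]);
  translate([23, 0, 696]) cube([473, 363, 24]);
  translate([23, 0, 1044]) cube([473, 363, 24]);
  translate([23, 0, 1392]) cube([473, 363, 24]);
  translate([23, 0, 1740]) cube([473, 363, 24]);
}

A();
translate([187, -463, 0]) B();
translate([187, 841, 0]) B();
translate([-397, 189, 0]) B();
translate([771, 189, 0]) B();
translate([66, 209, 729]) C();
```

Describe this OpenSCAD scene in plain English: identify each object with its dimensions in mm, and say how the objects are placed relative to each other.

A is a rectangular dining table. The top is 661×731×44 mm with its upper surface at z = 729 mm. It stands on four 88×88 mm square legs, each inset 12 mm from the nearest pair of top edges, running from the floor to the underside of the top.

B is a simple wooden stool: a rectangular seat 287 mm (x) by 353 mm (y), 22 mm thick, top face at z = 418 mm, on four square legs, each 34×34 mm in cross-section. The legs rest on z = 0, each flush with a corner of the seat.

C is a bookshelf 519 mm wide overall, 363 mm deep and 1895 mm tall. The two sides are 23 mm thick vertical panels. 6 horizontal shelves of 24 mm thickness span between the inner faces of the sides; the lowest shelf sits on the floor and shelves are stacked with a clear vertical gap of 324 mm between each pair.

Four stools sit around the table at the −y, +y, −x, +x sides. The bookshelf is on top of the table.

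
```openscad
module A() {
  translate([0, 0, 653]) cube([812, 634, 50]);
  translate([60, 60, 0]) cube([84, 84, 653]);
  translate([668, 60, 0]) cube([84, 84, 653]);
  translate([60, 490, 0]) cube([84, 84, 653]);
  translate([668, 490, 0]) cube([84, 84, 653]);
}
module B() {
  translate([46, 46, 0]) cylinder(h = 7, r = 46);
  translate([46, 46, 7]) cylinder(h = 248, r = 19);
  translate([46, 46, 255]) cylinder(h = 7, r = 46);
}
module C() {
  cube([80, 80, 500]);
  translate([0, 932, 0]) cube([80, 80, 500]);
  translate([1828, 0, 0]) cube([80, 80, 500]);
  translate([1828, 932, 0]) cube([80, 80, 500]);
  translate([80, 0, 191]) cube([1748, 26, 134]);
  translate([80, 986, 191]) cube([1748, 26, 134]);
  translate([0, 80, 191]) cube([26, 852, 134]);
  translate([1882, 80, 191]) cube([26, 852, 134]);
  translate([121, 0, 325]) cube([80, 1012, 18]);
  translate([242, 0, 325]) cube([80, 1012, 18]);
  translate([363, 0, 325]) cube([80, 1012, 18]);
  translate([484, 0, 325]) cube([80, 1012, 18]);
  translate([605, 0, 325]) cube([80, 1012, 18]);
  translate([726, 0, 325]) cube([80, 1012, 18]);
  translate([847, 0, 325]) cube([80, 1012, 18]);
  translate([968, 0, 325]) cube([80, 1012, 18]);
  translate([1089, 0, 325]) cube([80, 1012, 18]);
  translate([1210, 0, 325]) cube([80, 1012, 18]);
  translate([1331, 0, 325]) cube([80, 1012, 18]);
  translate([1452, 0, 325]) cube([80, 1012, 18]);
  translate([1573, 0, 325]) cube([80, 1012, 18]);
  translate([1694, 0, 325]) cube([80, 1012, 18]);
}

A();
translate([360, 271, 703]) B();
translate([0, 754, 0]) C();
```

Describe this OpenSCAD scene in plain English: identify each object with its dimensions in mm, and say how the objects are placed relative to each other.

A is a table: top 812 mm (x) × 634 mm (y), 50 mm thick, upper face at z = 703 mm, on four 84×84 mm square legs, each inset 60 mm from the nearest pair of top edges, running from z = 0 to the bottom of the top.

B is a spool: two coaxial disc flanges of radius 46 mm and thickness 7 mm, joined by a core cylinder of radius 19 mm and height 248 mm. The lower flange rests on z = 0 and the three cylinders share a vertical axis.

C is a bed frame 1908 mm long (x) by 1012 mm wide (y). Four 80×80 mm corner posts, 500 mm tall, at the corners of the footprint. Four rails of 26 mm thickness and 134 mm height run between adjacent posts with their undersides at z = 191 mm, their outer faces flush with the outside of the frame (the two x-running rails run between the posts' inner faces; the two y-running rails run between the posts' inner faces). 14 slats, each 80 mm wide (x) and 18 mm thick, lie across the top of the two x-running rails, running the full 1012 mm width of the frame in y; the slats are evenly spaced along x between the inner faces of the end posts with equal gaps (rounded down to the nearest mm) at the −x end and between each pair — any rounding remainder accumulates at the +x end.

The spool is on top of the table, centred. The bed frame is on the floor beside the table on its +y side.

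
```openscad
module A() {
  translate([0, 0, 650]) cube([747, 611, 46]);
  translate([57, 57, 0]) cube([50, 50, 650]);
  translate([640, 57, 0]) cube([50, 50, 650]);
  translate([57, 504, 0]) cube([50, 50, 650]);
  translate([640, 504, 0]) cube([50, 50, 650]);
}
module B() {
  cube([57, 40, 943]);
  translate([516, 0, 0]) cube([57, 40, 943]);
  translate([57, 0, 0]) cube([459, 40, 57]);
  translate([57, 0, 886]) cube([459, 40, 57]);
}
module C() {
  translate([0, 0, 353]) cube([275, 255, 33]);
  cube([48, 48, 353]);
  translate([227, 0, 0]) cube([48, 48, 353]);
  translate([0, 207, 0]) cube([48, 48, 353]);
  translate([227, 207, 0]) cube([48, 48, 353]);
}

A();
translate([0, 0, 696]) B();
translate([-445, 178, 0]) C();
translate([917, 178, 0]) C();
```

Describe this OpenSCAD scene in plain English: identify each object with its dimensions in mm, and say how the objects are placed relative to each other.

A is a rectangular dining table. The top is 747×611×46 mm with its upper surface at z = 696 mm. It stands on four 50×50 mm square legs, each inset 57 mm from the nearest pair of top edges, running from the floor to the underside of the top.

B is a picture frame with a 459×829 mm rectangular opening (x by z) and a uniform 57 mm border on every side. Frame depth is 40 mm along y. It is built from two vertical stiles running the full outside height and two horizontal rails spanning the gap between the stiles.

C is a simple wooden stool: a rectangular seat 275 mm (x) by 255 mm (y), 33 mm thick, top face at z = 386 mm, on four square legs, each 48×48 mm in cross-section. The legs rest on z = 0, each flush with a corner of the seat.

The picture frame is on top of the table. Two stools sit around the table at the −x, +x sides.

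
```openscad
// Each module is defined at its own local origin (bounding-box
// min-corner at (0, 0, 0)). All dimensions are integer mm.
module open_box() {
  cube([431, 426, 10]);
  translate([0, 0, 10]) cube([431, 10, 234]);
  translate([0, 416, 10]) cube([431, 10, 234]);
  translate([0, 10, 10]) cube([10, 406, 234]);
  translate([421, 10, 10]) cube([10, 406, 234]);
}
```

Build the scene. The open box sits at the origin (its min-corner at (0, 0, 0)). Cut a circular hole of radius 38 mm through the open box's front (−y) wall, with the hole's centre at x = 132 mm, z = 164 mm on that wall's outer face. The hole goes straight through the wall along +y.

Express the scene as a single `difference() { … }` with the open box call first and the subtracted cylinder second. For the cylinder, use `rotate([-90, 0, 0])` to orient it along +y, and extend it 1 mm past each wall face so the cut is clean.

difference() {
  open_box();
  translate([132, -1, 164]) rotate([-90, 0, 0]) cylinder(h = 12, r = 38);
}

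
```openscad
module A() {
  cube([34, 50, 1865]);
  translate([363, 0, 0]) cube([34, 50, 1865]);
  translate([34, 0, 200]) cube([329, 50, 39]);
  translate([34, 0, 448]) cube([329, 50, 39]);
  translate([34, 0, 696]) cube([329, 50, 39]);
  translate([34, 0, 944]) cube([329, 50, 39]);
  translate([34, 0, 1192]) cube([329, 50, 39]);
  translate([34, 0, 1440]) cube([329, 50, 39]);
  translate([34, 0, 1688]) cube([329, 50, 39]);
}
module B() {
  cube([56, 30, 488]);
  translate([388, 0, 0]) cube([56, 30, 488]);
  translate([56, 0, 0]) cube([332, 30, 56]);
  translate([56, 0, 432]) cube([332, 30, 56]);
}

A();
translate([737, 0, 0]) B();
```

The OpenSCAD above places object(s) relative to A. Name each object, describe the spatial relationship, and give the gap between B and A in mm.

A is a ladder. B is a picture frame. The picture frame is on the floor beside the ladder on its +x side. The gap between the picture frame and the ladder is 340 mm.

The picture frame's nearest face is 340 mm from the ladder's +x face.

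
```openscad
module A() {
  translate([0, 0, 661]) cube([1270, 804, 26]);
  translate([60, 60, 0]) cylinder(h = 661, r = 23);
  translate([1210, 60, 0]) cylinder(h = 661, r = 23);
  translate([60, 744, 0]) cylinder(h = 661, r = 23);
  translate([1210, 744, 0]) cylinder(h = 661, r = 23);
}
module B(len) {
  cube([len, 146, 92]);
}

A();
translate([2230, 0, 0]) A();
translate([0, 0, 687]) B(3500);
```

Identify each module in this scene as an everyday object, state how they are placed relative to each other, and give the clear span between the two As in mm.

Second table starts at x = 2230; first ends at x = 1270; clear span = 2230 − 1270 = 960 mm.

A is a table. B is a beam. A beam spans the tops of two tables. The clear span between the two tables is 960 mm.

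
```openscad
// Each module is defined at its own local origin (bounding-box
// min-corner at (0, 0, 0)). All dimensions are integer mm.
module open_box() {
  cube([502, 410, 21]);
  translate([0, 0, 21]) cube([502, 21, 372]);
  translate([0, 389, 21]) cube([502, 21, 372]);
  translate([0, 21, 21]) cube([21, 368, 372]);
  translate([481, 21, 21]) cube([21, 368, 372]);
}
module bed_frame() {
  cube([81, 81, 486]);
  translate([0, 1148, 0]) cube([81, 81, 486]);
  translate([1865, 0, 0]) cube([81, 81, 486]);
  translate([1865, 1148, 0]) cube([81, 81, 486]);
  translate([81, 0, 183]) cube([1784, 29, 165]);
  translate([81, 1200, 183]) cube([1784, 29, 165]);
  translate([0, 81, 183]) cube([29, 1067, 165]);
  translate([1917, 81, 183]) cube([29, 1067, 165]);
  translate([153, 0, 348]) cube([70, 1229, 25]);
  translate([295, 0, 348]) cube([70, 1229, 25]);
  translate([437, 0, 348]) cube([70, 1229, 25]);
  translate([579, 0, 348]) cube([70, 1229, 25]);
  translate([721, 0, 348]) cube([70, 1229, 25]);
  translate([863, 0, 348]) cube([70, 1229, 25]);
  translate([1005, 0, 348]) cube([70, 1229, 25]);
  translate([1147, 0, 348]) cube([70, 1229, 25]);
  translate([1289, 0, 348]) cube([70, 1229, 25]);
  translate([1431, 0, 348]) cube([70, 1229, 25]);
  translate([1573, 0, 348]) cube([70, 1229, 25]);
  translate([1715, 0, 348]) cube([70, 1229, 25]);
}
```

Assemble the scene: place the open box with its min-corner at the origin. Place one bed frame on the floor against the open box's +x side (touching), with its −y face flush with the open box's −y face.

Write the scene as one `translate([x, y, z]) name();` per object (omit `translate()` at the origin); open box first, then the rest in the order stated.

open_box();
translate([502, 0, 0]) bed_frame();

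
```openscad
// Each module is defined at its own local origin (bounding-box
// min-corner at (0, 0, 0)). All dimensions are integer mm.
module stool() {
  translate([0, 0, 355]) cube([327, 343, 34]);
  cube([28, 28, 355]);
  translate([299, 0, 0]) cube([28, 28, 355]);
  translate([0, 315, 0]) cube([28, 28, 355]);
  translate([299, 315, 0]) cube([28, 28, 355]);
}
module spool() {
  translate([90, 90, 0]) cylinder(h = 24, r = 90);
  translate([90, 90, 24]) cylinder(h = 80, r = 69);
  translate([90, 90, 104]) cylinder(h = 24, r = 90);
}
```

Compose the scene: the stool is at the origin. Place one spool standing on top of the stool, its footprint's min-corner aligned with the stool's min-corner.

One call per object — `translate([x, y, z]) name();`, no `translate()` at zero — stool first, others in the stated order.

stool();
translate([0, 0, 389]) spool();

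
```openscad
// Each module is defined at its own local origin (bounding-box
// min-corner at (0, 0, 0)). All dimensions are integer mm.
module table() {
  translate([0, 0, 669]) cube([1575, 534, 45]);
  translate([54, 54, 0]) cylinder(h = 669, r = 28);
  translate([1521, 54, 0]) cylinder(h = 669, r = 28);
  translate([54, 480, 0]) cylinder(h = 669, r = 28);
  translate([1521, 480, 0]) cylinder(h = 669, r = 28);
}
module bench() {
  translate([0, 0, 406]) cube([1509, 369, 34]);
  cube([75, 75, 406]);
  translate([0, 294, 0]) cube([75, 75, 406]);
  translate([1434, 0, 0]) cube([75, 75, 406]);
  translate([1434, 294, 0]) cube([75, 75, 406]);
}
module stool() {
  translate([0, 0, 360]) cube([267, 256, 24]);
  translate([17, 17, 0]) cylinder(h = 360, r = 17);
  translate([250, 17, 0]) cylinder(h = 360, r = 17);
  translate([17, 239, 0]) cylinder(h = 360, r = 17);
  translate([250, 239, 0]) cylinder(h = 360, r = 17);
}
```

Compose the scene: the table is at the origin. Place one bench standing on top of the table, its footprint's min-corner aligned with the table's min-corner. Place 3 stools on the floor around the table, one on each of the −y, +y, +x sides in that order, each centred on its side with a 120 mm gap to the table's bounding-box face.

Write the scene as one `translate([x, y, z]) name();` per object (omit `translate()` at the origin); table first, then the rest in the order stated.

table();
translate([0, 0, 714]) bench();
translate([654, -376, 0]) stool();
translate([654, 654, 0]) stool();
translate([1695, 139, 0]) stool();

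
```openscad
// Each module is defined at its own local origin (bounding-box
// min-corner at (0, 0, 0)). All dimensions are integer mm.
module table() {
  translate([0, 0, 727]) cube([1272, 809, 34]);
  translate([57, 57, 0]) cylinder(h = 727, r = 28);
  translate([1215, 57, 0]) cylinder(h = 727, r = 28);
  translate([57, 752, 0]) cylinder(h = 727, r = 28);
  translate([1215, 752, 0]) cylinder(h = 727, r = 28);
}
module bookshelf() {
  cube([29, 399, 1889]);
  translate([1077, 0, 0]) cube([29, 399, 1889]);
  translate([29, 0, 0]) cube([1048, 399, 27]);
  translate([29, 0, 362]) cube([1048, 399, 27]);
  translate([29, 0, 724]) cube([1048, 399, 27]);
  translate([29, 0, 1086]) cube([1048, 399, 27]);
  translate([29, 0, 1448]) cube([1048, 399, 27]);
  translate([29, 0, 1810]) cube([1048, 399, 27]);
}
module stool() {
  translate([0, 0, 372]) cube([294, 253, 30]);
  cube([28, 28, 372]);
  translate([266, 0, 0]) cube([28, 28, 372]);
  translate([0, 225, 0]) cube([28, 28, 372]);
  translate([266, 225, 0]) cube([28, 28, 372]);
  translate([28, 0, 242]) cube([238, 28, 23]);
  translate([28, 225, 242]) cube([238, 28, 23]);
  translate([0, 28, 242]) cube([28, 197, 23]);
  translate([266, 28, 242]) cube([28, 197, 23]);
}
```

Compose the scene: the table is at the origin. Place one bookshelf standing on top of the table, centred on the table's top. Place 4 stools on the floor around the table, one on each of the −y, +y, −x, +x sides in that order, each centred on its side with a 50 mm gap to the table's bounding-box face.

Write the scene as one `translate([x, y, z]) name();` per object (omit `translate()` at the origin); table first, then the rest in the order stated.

table();
translate([83, 205, 761]) bookshelf();
translate([489, -303, 0]) stool();
translate([489, 859, 0]) stool();
translate([-344, 278, 0]) stool();
translate([1322, 278, 0]) stool();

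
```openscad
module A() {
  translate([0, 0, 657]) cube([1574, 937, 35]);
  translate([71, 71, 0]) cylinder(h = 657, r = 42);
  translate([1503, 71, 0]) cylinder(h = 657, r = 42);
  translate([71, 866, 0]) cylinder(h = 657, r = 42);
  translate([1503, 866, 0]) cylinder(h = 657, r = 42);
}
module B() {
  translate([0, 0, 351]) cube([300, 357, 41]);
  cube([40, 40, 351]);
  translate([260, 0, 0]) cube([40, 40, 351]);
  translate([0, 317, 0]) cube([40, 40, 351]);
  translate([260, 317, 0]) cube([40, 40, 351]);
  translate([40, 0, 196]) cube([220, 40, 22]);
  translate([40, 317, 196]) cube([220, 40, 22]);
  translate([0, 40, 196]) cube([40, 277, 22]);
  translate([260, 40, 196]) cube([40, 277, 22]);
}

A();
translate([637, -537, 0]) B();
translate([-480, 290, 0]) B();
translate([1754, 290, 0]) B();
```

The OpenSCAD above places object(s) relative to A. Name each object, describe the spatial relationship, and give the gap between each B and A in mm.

A is a table. B is a stool. Three stools sit around the table at the −y, −x, +x sides. The gap between each stool and the table is 180 mm.

Each stool's nearest face is 180 mm from the table's bounding box.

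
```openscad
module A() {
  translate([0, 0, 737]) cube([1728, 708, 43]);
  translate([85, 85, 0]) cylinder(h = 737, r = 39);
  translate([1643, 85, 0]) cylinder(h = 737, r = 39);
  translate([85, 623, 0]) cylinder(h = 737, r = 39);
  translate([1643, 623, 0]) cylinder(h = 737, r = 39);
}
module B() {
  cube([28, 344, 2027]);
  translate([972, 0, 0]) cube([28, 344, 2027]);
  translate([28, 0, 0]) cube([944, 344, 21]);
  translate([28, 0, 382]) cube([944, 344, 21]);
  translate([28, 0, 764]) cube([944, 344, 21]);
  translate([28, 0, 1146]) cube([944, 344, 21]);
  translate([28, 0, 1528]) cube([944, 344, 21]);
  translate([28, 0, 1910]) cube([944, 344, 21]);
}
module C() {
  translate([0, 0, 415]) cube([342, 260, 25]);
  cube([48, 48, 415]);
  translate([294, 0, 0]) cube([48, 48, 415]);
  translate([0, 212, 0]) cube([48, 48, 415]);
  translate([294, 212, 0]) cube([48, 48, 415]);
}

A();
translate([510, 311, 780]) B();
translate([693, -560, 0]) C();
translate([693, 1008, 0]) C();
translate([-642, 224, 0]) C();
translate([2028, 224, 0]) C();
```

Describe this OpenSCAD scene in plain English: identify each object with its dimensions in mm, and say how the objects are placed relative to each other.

A is a table: top 1728 mm (x) × 708 mm (y), 43 mm thick, upper face at z = 780 mm, on four round legs of 78 mm diameter, each leg's bounding box inset 46 mm from the nearest pair of top edges, running from z = 0 to the bottom of the top.

B is an open bookshelf. Two side panels, each 28 mm thick, 344 mm deep and 2027 mm tall, stand 1000 mm apart (outside-to-outside). Between them sit 6 shelves, each 21 mm thick and 344 mm deep, spanning the full gap between the sides. The bottom shelf rests on the floor (its underside at z = 0) and the clear gap between one shelf's top and the next shelf's underside is 361 mm.

C is a four-legged stool. The seat is a 342×260×25 mm slab whose top surface is at z = 440 mm; four square legs, each 48×48 mm in cross-section, run from the floor (z = 0) to the underside of the seat, each flush with a corner of the seat.

The bookshelf is on top of the table. Four stools sit around the table at the −y, +y, −x, +x sides.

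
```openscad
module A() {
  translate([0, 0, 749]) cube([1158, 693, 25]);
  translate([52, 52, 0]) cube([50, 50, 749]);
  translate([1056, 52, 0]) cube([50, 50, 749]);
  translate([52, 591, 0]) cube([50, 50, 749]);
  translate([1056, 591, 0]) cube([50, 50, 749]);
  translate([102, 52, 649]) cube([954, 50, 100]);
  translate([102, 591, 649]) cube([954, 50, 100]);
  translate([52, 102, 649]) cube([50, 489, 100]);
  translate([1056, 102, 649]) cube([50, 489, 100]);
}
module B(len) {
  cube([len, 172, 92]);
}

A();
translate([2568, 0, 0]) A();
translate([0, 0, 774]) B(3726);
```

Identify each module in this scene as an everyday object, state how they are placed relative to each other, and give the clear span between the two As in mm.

Second table starts at x = 2568; first ends at x = 1158; clear span = 2568 − 1158 = 1410 mm.

A is a table. B is a beam. A beam spans the tops of two tables. The clear span between the two tables is 1410 mm.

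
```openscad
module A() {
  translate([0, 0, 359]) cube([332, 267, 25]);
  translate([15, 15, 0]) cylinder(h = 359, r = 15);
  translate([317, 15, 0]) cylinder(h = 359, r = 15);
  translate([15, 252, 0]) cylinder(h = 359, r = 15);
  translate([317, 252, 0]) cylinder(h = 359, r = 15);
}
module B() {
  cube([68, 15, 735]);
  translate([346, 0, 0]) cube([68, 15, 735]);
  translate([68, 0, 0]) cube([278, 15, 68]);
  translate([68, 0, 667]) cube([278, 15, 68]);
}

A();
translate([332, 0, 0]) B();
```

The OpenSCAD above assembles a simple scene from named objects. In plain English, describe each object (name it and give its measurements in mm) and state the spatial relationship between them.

A is a simple wooden stool: a rectangular seat 332 mm (x) by 267 mm (y), 25 mm thick, top face at z = 384 mm, on four round legs, each 30 mm in diameter. The legs rest on z = 0, each leg's axis is inset half a diameter from the nearest pair of seat edges (so the leg's bounding box is flush with the corner).

B is a picture frame with a 278×599 mm rectangular opening (x by z) and a uniform 68 mm border on every side. Frame depth is 15 mm along y. It is built from two vertical stiles running the full outside height and two horizontal rails spanning the gap between the stiles.

The picture frame is against the stool's +x side, with their −y faces flush.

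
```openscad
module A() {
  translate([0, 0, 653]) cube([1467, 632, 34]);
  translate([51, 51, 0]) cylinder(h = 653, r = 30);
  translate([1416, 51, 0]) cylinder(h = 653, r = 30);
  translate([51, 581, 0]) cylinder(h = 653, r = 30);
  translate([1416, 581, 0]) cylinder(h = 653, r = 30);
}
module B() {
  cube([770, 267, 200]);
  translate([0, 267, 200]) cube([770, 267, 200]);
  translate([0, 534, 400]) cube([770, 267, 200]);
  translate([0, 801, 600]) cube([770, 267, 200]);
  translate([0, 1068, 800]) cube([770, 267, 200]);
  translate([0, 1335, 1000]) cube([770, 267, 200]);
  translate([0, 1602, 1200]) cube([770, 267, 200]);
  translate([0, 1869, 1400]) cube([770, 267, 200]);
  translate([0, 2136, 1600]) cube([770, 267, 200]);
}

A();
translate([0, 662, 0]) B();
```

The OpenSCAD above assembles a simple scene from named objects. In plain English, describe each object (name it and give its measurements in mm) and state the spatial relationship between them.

A is a table: top 1467 mm (x) × 632 mm (y), 34 mm thick, upper face at z = 687 mm, on four round legs of 60 mm diameter, each leg's bounding box inset 21 mm from the nearest pair of top edges, running from z = 0 to the bottom of the top.

B is a straight staircase of 9 solid steps. Each step is 770 mm wide (x), 267 mm deep (y, the going) and 200 mm tall (the rise). The first step rests on the floor; each subsequent step sits one going further in +y and one rise higher in +z, directly behind and above the previous step with no overlap.

The staircase is on the floor beside the table on its +y side.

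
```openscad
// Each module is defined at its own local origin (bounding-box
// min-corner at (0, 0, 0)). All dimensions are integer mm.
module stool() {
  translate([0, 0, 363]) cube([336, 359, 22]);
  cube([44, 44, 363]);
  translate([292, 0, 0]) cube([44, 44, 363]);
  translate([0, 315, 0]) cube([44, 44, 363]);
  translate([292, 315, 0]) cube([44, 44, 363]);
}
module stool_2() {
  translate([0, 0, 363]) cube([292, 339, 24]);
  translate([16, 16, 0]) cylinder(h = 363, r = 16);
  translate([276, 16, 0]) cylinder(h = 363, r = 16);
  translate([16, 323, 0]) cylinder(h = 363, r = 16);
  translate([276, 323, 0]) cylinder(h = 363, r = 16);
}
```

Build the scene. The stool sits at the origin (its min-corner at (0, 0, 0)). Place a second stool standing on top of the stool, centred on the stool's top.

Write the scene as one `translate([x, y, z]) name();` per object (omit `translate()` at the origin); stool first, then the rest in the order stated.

stool();
translate([22, 10, 385]) stool_2();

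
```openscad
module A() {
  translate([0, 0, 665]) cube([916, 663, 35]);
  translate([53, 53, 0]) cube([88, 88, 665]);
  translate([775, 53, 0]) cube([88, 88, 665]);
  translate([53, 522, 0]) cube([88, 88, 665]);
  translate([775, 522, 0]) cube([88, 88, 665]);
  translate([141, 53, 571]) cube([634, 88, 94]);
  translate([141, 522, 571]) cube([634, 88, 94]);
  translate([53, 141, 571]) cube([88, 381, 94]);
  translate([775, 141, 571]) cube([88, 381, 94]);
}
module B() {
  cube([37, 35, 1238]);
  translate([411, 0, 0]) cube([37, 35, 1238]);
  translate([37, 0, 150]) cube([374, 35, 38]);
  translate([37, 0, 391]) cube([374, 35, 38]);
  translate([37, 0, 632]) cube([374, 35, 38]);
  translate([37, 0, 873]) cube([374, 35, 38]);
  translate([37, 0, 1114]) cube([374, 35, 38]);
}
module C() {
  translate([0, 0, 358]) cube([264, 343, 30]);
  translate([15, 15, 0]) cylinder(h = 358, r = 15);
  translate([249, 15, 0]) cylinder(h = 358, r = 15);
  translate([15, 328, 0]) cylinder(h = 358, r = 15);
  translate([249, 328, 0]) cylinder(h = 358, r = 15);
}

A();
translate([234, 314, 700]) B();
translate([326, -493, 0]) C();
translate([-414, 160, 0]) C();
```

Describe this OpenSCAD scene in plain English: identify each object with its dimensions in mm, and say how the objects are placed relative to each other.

A is a table: top 916 mm (x) × 663 mm (y), 35 mm thick, upper face at z = 700 mm, on four 88×88 mm square legs, each inset 53 mm from the nearest pair of top edges, running from z = 0 to the bottom of the top. Four apron rails, 88 mm thick and 94 mm tall, run between adjacent legs with their top edges flush with the underside of the top and their outer faces flush with the legs' outer faces.

B is a straight ladder. Two 37×35 mm vertical rails, 1238 mm tall, stand 448 mm apart (outside-to-outside) with their front faces coplanar on the −y side. 5 rungs, each 35 mm deep and 38 mm tall, span between the inner faces of the rails, front faces flush with the rails. The lowest rung's underside is at z = 150 mm and rungs are spaced 241 mm apart (underside to underside).

C is a simple wooden stool: a rectangular seat 264 mm (x) by 343 mm (y), 30 mm thick, top face at z = 388 mm, on four round legs, each 30 mm in diameter. The legs rest on z = 0, each leg's axis is inset half a diameter from the nearest pair of seat edges (so the leg's bounding box is flush with the corner).

The ladder is on top of the table, centred. Two stools sit around the table at the −y, −x sides.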